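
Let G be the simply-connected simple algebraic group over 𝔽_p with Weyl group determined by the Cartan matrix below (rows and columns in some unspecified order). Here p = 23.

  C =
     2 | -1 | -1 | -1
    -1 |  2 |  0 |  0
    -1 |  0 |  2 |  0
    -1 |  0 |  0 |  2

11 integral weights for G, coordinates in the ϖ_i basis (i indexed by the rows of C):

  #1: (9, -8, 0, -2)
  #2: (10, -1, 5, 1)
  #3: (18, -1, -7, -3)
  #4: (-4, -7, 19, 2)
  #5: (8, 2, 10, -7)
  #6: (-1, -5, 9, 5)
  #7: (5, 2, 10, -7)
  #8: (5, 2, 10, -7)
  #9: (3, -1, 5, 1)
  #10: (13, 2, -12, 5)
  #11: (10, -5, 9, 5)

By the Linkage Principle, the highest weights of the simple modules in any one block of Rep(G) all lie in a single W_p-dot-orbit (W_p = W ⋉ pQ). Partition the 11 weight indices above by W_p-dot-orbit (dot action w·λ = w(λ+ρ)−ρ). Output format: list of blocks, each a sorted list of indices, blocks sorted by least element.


C ↔ D_4 under row/col permutation; |W(D_4)| = 192.

Each λ_j+ρ reduced to Ā_23; 4-tuples below use C's row order:

    [1] (2, 7, 1, 1)
    [2] (4, 0, 6, 2)
    [3] (4, 0, 6, 2)
    [4] (0, 3, 11, 6)
    [5] (0, 3, 11, 6)
    [6] (4, 0, 6, 2)
    [7] (0, 3, 11, 6)
    [8] (0, 3, 11, 6)
    [9] (4, 0, 6, 2)
    [10] (0, 3, 11, 6)
    [11] (4, 0, 6, 2)

Grouping the 11 weights by Ā_23-representative: 3 linkage classes.

[[1], [2, 3, 6, 9, 11], [4, 5, 7, 8, 10]]


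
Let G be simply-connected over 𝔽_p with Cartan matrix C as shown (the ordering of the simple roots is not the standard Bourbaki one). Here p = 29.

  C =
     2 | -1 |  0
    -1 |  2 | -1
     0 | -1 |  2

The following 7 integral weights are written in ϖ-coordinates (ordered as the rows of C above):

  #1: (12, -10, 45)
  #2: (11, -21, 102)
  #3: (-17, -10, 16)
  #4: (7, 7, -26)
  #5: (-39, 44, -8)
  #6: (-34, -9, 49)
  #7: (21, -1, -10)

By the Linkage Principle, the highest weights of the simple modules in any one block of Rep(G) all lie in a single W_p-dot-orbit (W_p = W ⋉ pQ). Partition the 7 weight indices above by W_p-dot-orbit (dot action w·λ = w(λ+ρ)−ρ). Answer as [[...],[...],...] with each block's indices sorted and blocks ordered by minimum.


Type A_3, rank 3, |W|=24; reorder rows/cols to standard.

Alcove-folded reps (p=29, 7 weights, presented ϖ-order):

  [1] (9, 8, 8)
  [2] (9, 8, 8)
  [3] (9, 8, 8)
  [4] (9, 8, 8)
  [5] (13, 9, 0)
  [6] (9, 8, 8)
  [7] (13, 9, 0)

Partition of {1..7} into 2 W_29-dot-orbits:

[[1, 2, 3, 4, 6], [5, 7]]


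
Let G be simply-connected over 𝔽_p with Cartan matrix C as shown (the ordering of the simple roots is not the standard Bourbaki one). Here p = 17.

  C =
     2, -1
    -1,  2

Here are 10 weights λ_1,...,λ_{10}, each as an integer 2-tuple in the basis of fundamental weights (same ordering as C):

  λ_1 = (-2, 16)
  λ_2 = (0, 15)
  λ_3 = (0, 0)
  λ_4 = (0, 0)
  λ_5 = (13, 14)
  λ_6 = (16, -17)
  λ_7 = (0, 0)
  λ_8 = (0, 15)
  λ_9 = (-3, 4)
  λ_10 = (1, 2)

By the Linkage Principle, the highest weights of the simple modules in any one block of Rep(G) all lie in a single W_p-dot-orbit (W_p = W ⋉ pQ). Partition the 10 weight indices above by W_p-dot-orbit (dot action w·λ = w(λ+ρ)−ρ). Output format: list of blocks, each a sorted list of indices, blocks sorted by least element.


A_2 Cartan matrix, 2 simple roots permuted; ρ=(1,1).

Ā_17 reps of the 10 weights (A_2, coords as presented):

    1: (1, 16)
    2: (1, 16)
    3: (1, 1)
    4: (1, 1)
    5: (2, 3)
    6: (1, 16)
    7: (1, 1)
    8: (1, 16)
    9: (2, 3)
    10: (2, 3)

These 10 weights hit 3 W_17-dot-orbits; sizes (4, 3, 3):

[[1, 2, 6, 8], [3, 4, 7], [5, 9, 10]]


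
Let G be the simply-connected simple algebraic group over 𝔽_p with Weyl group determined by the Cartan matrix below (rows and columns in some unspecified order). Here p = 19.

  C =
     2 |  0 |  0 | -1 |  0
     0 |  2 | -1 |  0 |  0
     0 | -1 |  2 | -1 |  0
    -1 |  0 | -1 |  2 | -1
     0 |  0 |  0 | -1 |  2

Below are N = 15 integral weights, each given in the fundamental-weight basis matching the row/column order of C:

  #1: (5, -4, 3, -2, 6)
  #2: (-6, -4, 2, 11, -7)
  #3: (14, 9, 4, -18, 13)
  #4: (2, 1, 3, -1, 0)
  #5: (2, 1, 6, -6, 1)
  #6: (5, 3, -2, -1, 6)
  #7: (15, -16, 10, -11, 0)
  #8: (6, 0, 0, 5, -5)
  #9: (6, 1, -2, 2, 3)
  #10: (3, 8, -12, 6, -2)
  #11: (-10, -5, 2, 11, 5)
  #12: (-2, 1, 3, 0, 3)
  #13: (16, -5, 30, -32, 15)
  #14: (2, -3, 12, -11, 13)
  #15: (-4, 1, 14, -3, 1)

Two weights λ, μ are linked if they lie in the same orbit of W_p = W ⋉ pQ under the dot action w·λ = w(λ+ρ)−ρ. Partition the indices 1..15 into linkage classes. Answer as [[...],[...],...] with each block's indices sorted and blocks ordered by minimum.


D_5 Cartan matrix, 5 simple roots permuted; ρ=(1,1,1,1,1).

Each λ_j+ρ reduced to Ā_19; 5-tuples below use C's row order:

  [1] (5, 3, 0, 1, 6);  [2] (5, 3, 0, 1, 6);  [3] (2, 2, 2, 0, 3);  [4] (3, 2, 4, 0, 1);  [5] (2, 2, 2, 0, 3);  [6] (5, 3, 0, 1, 6);  [7] (7, 1, 1, 2, 4);  [8] (7, 1, 1, 2, 4);  [9] (7, 1, 1, 2, 4);  [10] (1, 2, 4, 0, 4);  [11] (7, 1, 1, 2, 4);  [12] (1, 2, 4, 0, 4);  [13] (2, 2, 2, 0, 3);  [14] (7, 1, 1, 2, 4);  [15] (2, 2, 2, 0, 3)

Linkage partition of the 15 weights (5 classes, p=19):

[[1, 2, 6], [3, 5, 13, 15], [4], [7, 8, 9, 11, 14], [10, 12]]


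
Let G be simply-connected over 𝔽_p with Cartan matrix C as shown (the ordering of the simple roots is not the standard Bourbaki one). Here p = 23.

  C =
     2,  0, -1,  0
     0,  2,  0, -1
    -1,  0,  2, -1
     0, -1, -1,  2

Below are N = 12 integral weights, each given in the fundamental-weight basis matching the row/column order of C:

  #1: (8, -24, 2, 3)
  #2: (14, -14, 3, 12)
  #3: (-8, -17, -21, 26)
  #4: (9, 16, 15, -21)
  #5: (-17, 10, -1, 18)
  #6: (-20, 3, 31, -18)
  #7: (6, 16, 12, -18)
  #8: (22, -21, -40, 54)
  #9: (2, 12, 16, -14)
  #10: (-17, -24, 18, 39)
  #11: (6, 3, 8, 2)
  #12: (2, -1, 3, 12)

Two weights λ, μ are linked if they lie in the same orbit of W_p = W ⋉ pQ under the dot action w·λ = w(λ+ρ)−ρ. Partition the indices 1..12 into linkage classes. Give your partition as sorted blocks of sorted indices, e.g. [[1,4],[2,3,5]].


Dynkin diagram of C (from the 6 off-diagonal −1 entries): A_4.

W_23-reps of the 12 weights in Ā_23 (same 4-coord order as C):

  1: (7, 4, 9, 3)
  2: (6, 4, 4, 0)
  3: (7, 4, 9, 3)
  4: (3, 0, 4, 13)
  5: (7, 4, 9, 3)
  6: (6, 4, 4, 0)
  7: (3, 0, 4, 13)
  8: (7, 4, 9, 3)
  9: (3, 0, 4, 13)
  10: (3, 0, 4, 13)
  11: (7, 4, 9, 3)
  12: (3, 0, 4, 13)

Linkage partition of the 12 weights (3 classes, p=23):

[[1, 3, 5, 8, 11], [2, 6], [4, 7, 9, 10, 12]]


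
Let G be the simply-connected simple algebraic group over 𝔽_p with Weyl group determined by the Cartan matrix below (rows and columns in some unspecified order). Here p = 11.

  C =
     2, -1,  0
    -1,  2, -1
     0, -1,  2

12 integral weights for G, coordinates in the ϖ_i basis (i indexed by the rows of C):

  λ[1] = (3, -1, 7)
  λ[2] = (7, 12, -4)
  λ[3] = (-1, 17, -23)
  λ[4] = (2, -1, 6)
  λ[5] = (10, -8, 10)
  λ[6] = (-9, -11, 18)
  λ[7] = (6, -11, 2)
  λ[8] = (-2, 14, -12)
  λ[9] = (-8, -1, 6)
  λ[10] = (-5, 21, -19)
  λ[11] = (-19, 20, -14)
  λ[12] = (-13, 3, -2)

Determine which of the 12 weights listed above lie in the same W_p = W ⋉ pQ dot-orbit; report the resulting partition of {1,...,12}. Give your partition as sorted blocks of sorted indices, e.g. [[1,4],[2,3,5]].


A_3 Cartan matrix, 3 simple roots permuted; ρ=(1,1,1).

Ā_11 reps of the 12 weights (A_3, coords as presented):

  λ_1+ρ ↦ (3, 0, 7)
  λ_2+ρ ↦ (2, 1, 7)
  λ_3+ρ ↦ (0, 7, 0)
  λ_4+ρ ↦ (3, 0, 7)
  λ_5+ρ ↦ (0, 7, 0)
  λ_6+ρ ↦ (2, 1, 7)
  λ_7+ρ ↦ (3, 0, 7)
  λ_8+ρ ↦ (3, 0, 7)
  λ_9+ρ ↦ (0, 7, 0)
  λ_10+ρ ↦ (0, 7, 0)
  λ_11+ρ ↦ (2, 1, 7)
  λ_12+ρ ↦ (2, 1, 7)

The 12 indices split into 3 linkage classes (same alcove rep ⇔ same W_11-dot-orbit):

[[1, 4, 7, 8], [2, 6, 11, 12], [3, 5, 9, 10]]


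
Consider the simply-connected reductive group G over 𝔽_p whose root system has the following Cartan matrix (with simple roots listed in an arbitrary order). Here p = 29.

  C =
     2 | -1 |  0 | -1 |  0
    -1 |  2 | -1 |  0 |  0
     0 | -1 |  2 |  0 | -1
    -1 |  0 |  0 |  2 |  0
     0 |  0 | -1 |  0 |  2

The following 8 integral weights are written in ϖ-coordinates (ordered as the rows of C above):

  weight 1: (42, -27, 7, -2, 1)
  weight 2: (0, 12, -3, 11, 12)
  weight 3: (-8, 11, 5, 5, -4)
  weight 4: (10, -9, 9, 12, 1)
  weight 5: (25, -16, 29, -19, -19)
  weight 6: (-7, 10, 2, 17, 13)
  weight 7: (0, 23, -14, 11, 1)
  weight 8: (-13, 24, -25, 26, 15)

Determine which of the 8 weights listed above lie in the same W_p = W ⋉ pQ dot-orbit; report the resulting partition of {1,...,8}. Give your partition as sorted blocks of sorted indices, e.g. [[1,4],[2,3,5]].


C ↔ A_5 under row/col permutation; |W(A_5)| = 720.

W_29-reps of the 8 weights in Ā_29 (same 5-coord order as C):

  1: (3, 8, 2, 13, 2) · 2: (1, 11, 2, 4, 3) · 3: (6, 5, 3, 1, 3) · 4: (3, 8, 2, 13, 2) · 5: (6, 5, 3, 1, 3) · 6: (6, 5, 3, 1, 3) · 7: (1, 11, 2, 4, 3) · 8: (1, 11, 2, 4, 3)

These 8 weights hit 3 W_29-dot-orbits; sizes (2, 3, 3):

[[1, 4], [2, 7, 8], [3, 5, 6]]


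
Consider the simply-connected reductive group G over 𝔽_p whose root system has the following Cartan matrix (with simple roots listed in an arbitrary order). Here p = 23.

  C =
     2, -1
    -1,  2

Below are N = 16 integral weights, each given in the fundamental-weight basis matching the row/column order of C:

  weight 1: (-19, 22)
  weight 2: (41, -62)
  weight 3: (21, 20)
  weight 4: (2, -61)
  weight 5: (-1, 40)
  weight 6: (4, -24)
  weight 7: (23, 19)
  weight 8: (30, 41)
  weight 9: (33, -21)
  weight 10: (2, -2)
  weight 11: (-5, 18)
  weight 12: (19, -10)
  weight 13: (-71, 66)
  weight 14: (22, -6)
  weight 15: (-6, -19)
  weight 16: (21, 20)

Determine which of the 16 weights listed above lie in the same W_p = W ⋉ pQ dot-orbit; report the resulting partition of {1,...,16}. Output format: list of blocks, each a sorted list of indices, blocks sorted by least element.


Root system A_2: the 2×2 matrix C matches after relabeling.

Ā_23 reps of the 16 weights (A_2, coords as presented):

    λ_1 → (18, 5)
    λ_2 → (4, 15)
    λ_3 → (2, 1)
    λ_4 → (3, 9)
    λ_5 → (18, 5)
    λ_6 → (18, 5)
    λ_7 → (2, 1)
    λ_8 → (4, 15)
    λ_9 → (3, 9)
    λ_10 → (2, 1)
    λ_11 → (4, 15)
    λ_12 → (11, 9)
    λ_13 → (2, 1)
    λ_14 → (18, 5)
    λ_15 → (18, 5)
    λ_16 → (2, 1)

These 16 weights hit 5 W_23-dot-orbits; sizes (5, 3, 5, 2, 1):

[[1, 5, 6, 14, 15], [2, 8, 11], [3, 7, 10, 13, 16], [4, 9], [12]]


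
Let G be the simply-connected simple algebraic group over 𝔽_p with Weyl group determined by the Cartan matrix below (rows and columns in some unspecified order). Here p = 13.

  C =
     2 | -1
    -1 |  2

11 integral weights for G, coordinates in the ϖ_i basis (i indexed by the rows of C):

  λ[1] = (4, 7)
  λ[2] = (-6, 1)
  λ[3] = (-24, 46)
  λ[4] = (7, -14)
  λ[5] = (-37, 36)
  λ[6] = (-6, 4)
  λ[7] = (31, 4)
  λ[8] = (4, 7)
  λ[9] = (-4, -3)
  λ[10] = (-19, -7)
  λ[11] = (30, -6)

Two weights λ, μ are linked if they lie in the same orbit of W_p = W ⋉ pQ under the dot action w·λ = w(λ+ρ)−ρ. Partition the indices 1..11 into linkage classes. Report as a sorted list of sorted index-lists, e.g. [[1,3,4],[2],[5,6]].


C ↔ A_2 under row/col permutation; |W(A_2)| = 6.

Folding the 11 weights λ_j+ρ into Ā_13 (reps in the given 2-coord order):

  [1] (5, 8)
  [2] (2, 3)
  [3] (2, 3)
  [4] (5, 8)
  [5] (1, 2)
  [6] (5, 0)
  [7] (5, 2)
  [8] (5, 8)
  [9] (2, 3)
  [10] (5, 2)
  [11] (5, 8)

Grouping the 11 weights by Ā_13-representative: 5 linkage classes.

[[1, 4, 8, 11], [2, 3, 9], [5], [6], [7, 10]]


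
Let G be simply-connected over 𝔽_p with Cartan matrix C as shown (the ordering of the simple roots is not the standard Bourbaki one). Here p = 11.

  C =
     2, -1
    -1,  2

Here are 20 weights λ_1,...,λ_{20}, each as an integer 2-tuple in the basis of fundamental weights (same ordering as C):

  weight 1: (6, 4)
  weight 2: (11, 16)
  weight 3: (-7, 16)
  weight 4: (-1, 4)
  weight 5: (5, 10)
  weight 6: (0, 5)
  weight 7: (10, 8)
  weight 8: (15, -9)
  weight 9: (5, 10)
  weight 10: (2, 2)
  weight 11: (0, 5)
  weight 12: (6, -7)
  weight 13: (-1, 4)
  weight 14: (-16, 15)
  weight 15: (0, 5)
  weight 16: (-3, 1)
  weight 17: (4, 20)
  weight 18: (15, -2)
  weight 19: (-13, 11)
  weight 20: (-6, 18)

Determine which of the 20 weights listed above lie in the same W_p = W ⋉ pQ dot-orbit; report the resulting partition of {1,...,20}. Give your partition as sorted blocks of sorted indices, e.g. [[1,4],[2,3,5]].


C ↔ A_2 under row/col permutation; |W(A_2)| = 6.

Each λ_j+ρ reduced to Ā_11; 2-tuples below use C's row order:

  1: (6, 4) · 2: (1, 6) · 3: (0, 5) · 4: (0, 5) · 5: (0, 5) · 6: (1, 6) · 7: (2, 0) · 8: (3, 3) · 9: (0, 5) · 10: (3, 3) · 11: (1, 6) · 12: (1, 6) · 13: (0, 5) · 14: (6, 4) · 15: (1, 6) · 16: (2, 0) · 17: (6, 4) · 18: (6, 4) · 19: (10, 1) · 20: (3, 3)

Partition of {1..20} into 6 W_11-dot-orbits:

[[1, 14, 17, 18], [2, 6, 11, 12, 15], [3, 4, 5, 9, 13], [7, 16], [8, 10, 20], [19]]


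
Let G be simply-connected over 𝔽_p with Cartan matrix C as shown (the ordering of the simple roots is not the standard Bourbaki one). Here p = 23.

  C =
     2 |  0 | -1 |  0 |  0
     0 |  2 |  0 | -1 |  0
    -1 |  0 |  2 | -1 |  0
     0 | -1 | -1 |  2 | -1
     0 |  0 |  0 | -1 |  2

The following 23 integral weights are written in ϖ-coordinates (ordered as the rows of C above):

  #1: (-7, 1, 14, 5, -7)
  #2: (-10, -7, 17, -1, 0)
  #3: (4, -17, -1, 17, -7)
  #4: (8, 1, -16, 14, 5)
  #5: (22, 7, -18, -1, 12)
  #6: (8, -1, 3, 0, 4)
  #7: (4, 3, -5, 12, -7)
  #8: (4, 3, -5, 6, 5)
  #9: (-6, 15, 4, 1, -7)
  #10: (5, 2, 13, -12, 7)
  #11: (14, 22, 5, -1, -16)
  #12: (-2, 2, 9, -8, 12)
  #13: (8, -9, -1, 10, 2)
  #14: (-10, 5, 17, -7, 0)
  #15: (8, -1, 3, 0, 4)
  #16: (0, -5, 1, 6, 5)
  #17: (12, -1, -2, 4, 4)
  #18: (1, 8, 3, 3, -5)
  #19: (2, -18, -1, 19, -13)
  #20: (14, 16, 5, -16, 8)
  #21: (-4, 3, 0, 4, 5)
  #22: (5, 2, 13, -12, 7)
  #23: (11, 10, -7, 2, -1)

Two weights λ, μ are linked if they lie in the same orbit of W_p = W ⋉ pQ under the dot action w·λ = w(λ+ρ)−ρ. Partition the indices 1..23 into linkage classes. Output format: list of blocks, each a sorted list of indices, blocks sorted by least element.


Cartan matrix: type D_5 (|W|=1920); un-permuting the 5 rows.

Each λ_j+ρ reduced to Ā_23; 5-tuples below use C's row order:

    1: (6, 2, 0, 0, 6)
    2: (9, 0, 3, 1, 5)
    3: (1, 12, 4, 0, 2)
    4: (6, 2, 0, 0, 6)
    5: (2, 9, 4, 0, 4)
    6: (9, 0, 3, 1, 5)
    7: (1, 4, 2, 3, 6)
    8: (1, 4, 2, 3, 6)
    9: (1, 12, 4, 0, 2)
    10: (6, 8, 3, 0, 3)
    11: (6, 2, 0, 0, 6)
    12: (1, 4, 2, 3, 6)
    13: (6, 8, 3, 0, 3)
    14: (9, 0, 3, 1, 5)
    15: (9, 0, 3, 1, 5)
    16: (1, 4, 2, 3, 6)
    17: (9, 0, 3, 1, 5)
    18: (2, 9, 4, 0, 4)
    19: (6, 8, 3, 0, 3)
    20: (6, 2, 0, 0, 6)
    21: (1, 4, 2, 3, 6)
    22: (6, 8, 3, 0, 3)
    23: (6, 8, 3, 0, 3)

Linkage partition of the 23 weights (6 classes, p=23):

[[1, 4, 11, 20], [2, 6, 14, 15, 17], [3, 9], [5, 18], [7, 8, 12, 16, 21], [10, 13, 19, 22, 23]]


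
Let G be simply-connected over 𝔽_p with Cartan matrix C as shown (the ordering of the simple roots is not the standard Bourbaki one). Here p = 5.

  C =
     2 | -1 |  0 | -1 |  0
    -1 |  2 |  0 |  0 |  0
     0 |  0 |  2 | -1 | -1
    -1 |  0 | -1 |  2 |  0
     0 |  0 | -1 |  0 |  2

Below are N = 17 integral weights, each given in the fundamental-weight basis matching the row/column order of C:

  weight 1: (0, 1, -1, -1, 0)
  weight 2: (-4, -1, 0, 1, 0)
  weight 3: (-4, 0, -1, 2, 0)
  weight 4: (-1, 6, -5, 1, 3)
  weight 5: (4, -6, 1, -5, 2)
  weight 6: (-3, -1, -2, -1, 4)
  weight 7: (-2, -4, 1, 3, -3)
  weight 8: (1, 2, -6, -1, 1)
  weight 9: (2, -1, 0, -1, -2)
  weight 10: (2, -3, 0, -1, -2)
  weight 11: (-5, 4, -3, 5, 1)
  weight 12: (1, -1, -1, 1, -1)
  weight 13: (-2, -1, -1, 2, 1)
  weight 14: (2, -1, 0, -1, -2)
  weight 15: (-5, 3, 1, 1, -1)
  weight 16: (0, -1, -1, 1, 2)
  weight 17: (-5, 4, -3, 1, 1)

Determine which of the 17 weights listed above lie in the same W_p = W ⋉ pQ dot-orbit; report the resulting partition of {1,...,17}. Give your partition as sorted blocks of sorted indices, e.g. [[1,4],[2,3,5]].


Cartan matrix: type A_5 (|W|=720); un-permuting the 5 rows.

Alcove-folded reps (p=5, 17 weights, presented ϖ-order):

  [1] (1, 2, 0, 0, 1);  [2] (1, 2, 0, 0, 1);  [3] (1, 2, 0, 0, 1);  [4] (0, 1, 0, 2, 2);  [5] (2, 0, 0, 2, 0);  [6] (0, 1, 0, 2, 2);  [7] (3, 0, 0, 0, 1);  [8] (2, 0, 2, 1, 0);  [9] (3, 0, 0, 0, 1);  [10] (1, 2, 0, 0, 1);  [11] (3, 0, 0, 0, 1);  [12] (2, 0, 0, 2, 0);  [13] (0, 1, 0, 2, 2);  [14] (3, 0, 0, 0, 1);  [15] (2, 0, 0, 2, 0);  [16] (0, 1, 0, 2, 2);  [17] (0, 1, 0, 2, 2)

Linkage partition of the 17 weights (5 classes, p=5):

[[1, 2, 3, 10], [4, 6, 13, 16, 17], [5, 12, 15], [7, 9, 11, 14], [8]]


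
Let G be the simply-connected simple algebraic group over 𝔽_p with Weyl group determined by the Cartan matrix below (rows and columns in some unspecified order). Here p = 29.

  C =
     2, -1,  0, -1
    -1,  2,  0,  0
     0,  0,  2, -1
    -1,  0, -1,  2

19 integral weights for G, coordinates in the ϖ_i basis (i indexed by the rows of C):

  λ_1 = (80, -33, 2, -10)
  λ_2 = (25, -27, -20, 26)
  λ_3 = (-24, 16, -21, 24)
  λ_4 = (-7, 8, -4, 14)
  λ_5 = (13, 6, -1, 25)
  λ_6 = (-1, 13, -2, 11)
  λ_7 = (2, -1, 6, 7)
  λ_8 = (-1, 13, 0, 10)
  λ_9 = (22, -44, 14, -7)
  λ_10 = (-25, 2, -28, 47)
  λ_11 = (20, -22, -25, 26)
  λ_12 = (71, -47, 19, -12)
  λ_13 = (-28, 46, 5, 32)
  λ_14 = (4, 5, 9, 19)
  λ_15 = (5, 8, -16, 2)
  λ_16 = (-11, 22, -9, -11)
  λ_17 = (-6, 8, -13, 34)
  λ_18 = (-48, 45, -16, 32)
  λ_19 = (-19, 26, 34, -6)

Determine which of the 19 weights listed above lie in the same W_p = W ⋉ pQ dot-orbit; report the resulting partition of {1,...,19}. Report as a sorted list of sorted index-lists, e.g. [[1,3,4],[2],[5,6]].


Type A_4, rank 4, |W|=120; reorder rows/cols to standard.

Ā_29 reps of the 19 weights (A_4, coords as presented):

  [1] (6, 3, 3, 6)
  [2] (0, 2, 5, 3)
  [3] (1, 5, 2, 17)
  [4] (6, 3, 3, 6)
  [5] (3, 0, 7, 8)
  [6] (0, 14, 1, 11)
  [7] (3, 0, 7, 8)
  [8] (0, 14, 1, 11)
  [9] (6, 3, 3, 6)
  [10] (0, 2, 5, 3)
  [11] (0, 2, 5, 3)
  [12] (6, 3, 3, 6)
  [13] (1, 5, 2, 17)
  [14] (1, 5, 2, 17)
  [15] (6, 3, 3, 6)
  [16] (3, 5, 10, 10)
  [17] (1, 5, 2, 17)
  [18] (0, 14, 1, 11)
  [19] (1, 5, 2, 17)

Linkage partition of the 19 weights (6 classes, p=29):

[[1, 4, 9, 12, 15], [2, 10, 11], [3, 13, 14, 17, 19], [5, 7], [6, 8, 18], [16]]


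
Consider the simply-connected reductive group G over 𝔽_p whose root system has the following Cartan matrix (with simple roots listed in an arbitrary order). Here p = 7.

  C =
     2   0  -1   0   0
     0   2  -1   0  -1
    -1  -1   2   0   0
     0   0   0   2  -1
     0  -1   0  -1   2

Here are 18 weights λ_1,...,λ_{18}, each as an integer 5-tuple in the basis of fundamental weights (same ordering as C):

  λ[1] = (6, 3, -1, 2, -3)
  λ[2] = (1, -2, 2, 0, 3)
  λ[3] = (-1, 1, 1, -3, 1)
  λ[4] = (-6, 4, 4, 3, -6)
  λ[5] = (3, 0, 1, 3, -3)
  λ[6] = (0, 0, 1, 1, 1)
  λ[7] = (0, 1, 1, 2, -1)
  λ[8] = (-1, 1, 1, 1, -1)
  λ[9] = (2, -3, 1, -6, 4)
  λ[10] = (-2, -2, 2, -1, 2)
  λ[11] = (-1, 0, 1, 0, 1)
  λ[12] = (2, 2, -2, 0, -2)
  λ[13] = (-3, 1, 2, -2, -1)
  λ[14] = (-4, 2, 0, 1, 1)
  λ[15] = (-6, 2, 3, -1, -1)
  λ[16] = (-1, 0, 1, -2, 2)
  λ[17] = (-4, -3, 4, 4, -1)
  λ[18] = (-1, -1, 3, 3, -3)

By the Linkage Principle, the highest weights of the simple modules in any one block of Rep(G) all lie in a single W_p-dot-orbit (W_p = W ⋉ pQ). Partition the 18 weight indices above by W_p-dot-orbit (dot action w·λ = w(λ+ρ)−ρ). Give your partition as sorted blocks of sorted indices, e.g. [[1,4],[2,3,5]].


Cartan matrix: type A_5 (|W|=720); un-permuting the 5 rows.

Alcove-folded reps (p=7, 18 weights, presented ϖ-order):

  λ_1+ρ ↦ (2, 0, 0, 2, 2)
  λ_2+ρ ↦ (0, 1, 2, 1, 2)
  λ_3+ρ ↦ (0, 2, 2, 2, 0)
  λ_4+ρ ↦ (2, 0, 0, 2, 2)
  λ_5+ρ ↦ (2, 1, 1, 0, 1)
  λ_6+ρ ↦ (0, 1, 2, 1, 2)
  λ_7+ρ ↦ (0, 2, 2, 2, 0)
  λ_8+ρ ↦ (0, 2, 2, 2, 0)
  λ_9+ρ ↦ (2, 0, 0, 2, 2)
  λ_10+ρ ↦ (1, 1, 1, 0, 2)
  λ_11+ρ ↦ (0, 1, 2, 1, 2)
  λ_12+ρ ↦ (2, 1, 1, 0, 1)
  λ_13+ρ ↦ (2, 1, 1, 0, 1)
  λ_14+ρ ↦ (0, 1, 2, 1, 2)
  λ_15+ρ ↦ (4, 2, 1, 0, 0)
  λ_16+ρ ↦ (0, 1, 2, 1, 2)
  λ_17+ρ ↦ (2, 0, 0, 2, 2)
  λ_18+ρ ↦ (0, 2, 2, 2, 0)

The 18 indices split into 6 linkage classes (same alcove rep ⇔ same W_7-dot-orbit):

[[1, 4, 9, 17], [2, 6, 11, 14, 16], [3, 7, 8, 18], [5, 12, 13], [10], [15]]


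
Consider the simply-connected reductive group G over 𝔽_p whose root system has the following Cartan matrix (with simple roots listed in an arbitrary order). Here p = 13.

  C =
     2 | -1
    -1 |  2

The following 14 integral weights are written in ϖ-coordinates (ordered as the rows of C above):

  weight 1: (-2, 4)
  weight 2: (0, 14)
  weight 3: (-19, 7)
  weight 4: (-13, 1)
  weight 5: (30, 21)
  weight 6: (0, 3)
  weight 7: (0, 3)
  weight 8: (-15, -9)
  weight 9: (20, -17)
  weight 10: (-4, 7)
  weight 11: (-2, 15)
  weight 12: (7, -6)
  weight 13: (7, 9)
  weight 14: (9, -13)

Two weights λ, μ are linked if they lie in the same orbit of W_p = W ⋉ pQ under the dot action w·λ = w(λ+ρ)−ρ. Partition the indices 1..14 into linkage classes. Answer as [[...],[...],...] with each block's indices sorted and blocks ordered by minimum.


A_2 Cartan matrix, 2 simple roots permuted; ρ=(1,1).

Folding the 14 weights λ_j+ρ into Ā_13 (reps in the given 2-coord order):

  λ_1+ρ ↦ (1, 4);  λ_2+ρ ↦ (2, 10);  λ_3+ρ ↦ (3, 5);  λ_4+ρ ↦ (2, 10);  λ_5+ρ ↦ (1, 4);  λ_6+ρ ↦ (1, 4);  λ_7+ρ ↦ (1, 4);  λ_8+ρ ↦ (1, 4);  λ_9+ρ ↦ (3, 5);  λ_10+ρ ↦ (3, 5);  λ_11+ρ ↦ (2, 10);  λ_12+ρ ↦ (3, 5);  λ_13+ρ ↦ (3, 5);  λ_14+ρ ↦ (2, 10)

Partition of {1..14} into 3 W_13-dot-orbits:

[[1, 5, 6, 7, 8], [2, 4, 11, 14], [3, 9, 10, 12, 13]]


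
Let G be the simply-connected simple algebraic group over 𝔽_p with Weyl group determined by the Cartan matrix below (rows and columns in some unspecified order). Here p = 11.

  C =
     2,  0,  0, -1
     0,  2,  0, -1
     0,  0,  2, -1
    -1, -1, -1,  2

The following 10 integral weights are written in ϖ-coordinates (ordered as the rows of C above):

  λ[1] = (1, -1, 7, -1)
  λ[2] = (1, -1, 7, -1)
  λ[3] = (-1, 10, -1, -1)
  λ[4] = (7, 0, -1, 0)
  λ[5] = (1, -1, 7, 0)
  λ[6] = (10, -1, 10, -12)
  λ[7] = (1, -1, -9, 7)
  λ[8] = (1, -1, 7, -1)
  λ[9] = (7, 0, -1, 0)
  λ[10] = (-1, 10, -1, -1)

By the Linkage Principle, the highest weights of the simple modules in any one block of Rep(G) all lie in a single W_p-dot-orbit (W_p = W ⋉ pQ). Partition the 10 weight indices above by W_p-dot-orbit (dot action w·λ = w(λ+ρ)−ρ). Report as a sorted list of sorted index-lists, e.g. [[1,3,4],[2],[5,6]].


Type D_4, rank 4, |W|=192; reorder rows/cols to standard.

λ_j+ρ reflected into Ā_11 (⟨·,θ^∨⟩≤11); 4-tuples as given:

    [1] (2, 0, 8, 0)
    [2] (2, 0, 8, 0)
    [3] (0, 11, 0, 0)
    [4] (8, 1, 0, 1)
    [5] (2, 0, 8, 0)
    [6] (0, 11, 0, 0)
    [7] (2, 0, 8, 0)
    [8] (2, 0, 8, 0)
    [9] (8, 1, 0, 1)
    [10] (0, 11, 0, 0)

The 10 indices split into 3 linkage classes (same alcove rep ⇔ same W_11-dot-orbit):

[[1, 2, 5, 7, 8], [3, 6, 10], [4, 9]]


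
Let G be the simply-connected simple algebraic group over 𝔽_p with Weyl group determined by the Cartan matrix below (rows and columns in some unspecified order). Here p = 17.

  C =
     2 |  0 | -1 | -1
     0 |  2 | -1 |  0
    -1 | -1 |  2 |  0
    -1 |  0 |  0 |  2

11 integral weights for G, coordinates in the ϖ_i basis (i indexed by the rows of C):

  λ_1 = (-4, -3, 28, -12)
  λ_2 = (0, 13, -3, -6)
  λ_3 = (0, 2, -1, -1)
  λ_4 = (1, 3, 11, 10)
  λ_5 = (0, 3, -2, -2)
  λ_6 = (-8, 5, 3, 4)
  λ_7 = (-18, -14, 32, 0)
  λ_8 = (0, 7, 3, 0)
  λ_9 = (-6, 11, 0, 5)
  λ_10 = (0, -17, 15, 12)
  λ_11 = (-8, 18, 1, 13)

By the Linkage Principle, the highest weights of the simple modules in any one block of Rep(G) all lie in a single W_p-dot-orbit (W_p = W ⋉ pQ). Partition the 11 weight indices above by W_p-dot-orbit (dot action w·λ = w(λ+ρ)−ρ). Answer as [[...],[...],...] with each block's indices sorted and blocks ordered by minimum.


A_4 Cartan matrix, 4 simple roots permuted; ρ=(1,1,1,1).

Ā_17 reps of the 11 weights (A_4, coords as presented):

  [1] (2, 3, 3, 2) · [2] (1, 8, 4, 1) · [3] (1, 3, 0, 0) · [4] (1, 8, 4, 1) · [5] (1, 3, 0, 0) · [6] (2, 3, 3, 2) · [7] (1, 3, 0, 0) · [8] (1, 8, 4, 1) · [9] (1, 8, 4, 1) · [10] (1, 3, 0, 0) · [11] (2, 3, 3, 2)

Partition of {1..11} into 3 W_17-dot-orbits:

[[1, 6, 11], [2, 4, 8, 9], [3, 5, 7, 10]]


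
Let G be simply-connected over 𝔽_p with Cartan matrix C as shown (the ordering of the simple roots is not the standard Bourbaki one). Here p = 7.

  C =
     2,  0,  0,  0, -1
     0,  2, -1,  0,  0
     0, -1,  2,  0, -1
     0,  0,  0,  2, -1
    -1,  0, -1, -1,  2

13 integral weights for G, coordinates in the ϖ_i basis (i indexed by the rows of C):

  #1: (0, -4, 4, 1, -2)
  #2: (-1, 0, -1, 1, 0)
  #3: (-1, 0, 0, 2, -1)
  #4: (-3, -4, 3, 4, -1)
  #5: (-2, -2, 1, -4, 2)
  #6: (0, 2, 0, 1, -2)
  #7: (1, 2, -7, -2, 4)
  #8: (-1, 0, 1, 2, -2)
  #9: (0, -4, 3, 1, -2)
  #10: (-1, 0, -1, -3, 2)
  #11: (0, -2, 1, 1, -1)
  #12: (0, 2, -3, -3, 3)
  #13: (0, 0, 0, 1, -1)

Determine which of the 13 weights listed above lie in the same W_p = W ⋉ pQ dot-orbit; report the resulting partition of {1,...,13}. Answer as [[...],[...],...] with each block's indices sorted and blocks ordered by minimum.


Root system D_5: the 5×5 matrix C matches after relabeling.

Alcove-folded reps (p=7, 13 weights, presented ϖ-order):

  [1] (0, 3, 0, 1, 1);  [2] (0, 1, 0, 2, 1);  [3] (0, 1, 1, 3, 0);  [4] (0, 1, 1, 3, 0);  [5] (0, 1, 0, 2, 1);  [6] (0, 3, 0, 1, 1);  [7] (0, 3, 0, 1, 1);  [8] (1, 1, 1, 2, 0);  [9] (0, 3, 0, 1, 1);  [10] (0, 1, 0, 2, 1);  [11] (1, 1, 1, 2, 0);  [12] (1, 1, 1, 2, 0);  [13] (1, 1, 1, 2, 0)

4 distinct reps among the 13 weights ⇒ 4 W_7-linkage classes:

[[1, 6, 7, 9], [2, 5, 10], [3, 4], [8, 11, 12, 13]]


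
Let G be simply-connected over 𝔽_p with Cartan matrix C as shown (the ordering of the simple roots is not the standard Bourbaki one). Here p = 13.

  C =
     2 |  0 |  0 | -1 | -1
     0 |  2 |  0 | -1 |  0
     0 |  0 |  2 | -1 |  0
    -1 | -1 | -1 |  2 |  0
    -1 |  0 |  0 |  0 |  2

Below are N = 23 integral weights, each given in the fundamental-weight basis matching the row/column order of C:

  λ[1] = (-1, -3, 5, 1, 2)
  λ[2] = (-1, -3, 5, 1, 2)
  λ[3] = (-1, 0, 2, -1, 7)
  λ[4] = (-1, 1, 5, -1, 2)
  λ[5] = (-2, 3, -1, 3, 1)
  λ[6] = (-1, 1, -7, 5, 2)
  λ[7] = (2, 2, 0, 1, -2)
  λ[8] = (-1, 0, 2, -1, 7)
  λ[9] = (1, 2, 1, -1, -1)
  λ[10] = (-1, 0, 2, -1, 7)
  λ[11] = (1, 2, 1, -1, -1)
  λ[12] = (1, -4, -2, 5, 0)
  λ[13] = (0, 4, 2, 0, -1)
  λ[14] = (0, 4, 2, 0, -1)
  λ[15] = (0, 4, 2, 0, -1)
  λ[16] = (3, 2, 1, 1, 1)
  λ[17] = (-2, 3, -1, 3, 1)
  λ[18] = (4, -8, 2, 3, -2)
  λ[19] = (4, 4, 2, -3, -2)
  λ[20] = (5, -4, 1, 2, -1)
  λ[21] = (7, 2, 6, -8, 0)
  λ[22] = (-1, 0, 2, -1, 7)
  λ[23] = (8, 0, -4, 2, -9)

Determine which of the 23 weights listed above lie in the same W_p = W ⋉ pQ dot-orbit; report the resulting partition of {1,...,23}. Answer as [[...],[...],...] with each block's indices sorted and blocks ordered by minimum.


Dynkin diagram of C (from the 8 off-diagonal −1 entries): D_5.

Alcove-folded reps (p=13, 23 weights, presented ϖ-order):

  1: (0, 2, 6, 0, 3);  2: (0, 2, 6, 0, 3);  3: (0, 1, 3, 0, 8);  4: (0, 2, 6, 0, 3);  5: (1, 4, 0, 3, 1);  6: (0, 2, 6, 0, 3);  7: (2, 3, 1, 2, 1);  8: (0, 1, 3, 0, 8);  9: (2, 3, 2, 0, 0);  10: (0, 1, 3, 0, 8);  11: (2, 3, 2, 0, 0);  12: (2, 3, 1, 2, 1);  13: (1, 5, 3, 1, 0);  14: (1, 5, 3, 1, 0);  15: (1, 5, 3, 1, 0);  16: (2, 3, 2, 0, 0);  17: (1, 4, 0, 3, 1);  18: (1, 4, 0, 3, 1);  19: (2, 3, 1, 2, 1);  20: (2, 3, 2, 0, 0);  21: (1, 4, 0, 3, 1);  22: (0, 1, 3, 0, 8);  23: (0, 1, 3, 0, 8)

6 distinct reps among the 23 weights ⇒ 6 W_13-linkage classes:

[[1, 2, 4, 6], [3, 8, 10, 22, 23], [5, 17, 18, 21], [7, 12, 19], [9, 11, 16, 20], [13, 14, 15]]


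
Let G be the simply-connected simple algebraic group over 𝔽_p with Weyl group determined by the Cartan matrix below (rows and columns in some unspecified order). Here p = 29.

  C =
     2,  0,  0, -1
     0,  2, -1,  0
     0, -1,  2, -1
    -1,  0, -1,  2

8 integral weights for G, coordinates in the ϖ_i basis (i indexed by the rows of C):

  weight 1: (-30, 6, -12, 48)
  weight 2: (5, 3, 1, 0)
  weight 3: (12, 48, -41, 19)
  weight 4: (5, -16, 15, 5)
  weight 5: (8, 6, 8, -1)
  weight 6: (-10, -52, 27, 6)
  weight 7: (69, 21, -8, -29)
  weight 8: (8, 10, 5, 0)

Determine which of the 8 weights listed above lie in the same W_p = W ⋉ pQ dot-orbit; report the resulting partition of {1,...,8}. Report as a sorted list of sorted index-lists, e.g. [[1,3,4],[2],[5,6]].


Type A_4, rank 4, |W|=120; reorder rows/cols to standard.

λ_j+ρ reflected into Ā_29 (⟨·,θ^∨⟩≤29); 4-tuples as given:

  [1] (9, 7, 9, 0) · [2] (6, 4, 2, 1) · [3] (9, 7, 9, 0) · [4] (6, 15, 1, 6) · [5] (9, 7, 9, 0) · [6] (6, 4, 2, 1) · [7] (6, 15, 1, 6) · [8] (9, 11, 6, 1)

The 8 indices split into 4 linkage classes (same alcove rep ⇔ same W_29-dot-orbit):

[[1, 3, 5], [2, 6], [4, 7], [8]]


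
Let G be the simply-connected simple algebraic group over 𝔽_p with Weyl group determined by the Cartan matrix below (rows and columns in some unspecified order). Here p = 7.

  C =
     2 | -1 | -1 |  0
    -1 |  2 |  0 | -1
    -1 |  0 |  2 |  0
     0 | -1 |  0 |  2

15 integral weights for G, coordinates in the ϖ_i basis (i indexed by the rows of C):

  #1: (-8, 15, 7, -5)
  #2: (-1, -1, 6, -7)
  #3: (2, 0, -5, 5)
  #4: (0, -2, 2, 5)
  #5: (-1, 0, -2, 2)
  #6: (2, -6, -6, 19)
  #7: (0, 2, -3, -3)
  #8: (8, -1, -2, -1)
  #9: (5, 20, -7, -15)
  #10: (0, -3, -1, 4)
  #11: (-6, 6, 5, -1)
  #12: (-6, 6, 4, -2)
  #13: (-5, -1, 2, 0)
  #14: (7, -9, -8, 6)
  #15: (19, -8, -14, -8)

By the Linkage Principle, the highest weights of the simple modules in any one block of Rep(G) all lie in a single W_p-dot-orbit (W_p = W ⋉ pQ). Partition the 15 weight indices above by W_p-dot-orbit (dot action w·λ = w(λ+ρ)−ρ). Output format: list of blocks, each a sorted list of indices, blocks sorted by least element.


Dynkin diagram of C (from the 6 off-diagonal −1 entries): A_4.

W_7-reps of the 15 weights in Ā_7 (same 4-coord order as C):

    λ_1 → (1, 0, 1, 2)
    λ_2 → (6, 0, 1, 0)
    λ_3 → (1, 0, 0, 3)
    λ_4 → (0, 1, 1, 3)
    λ_5 → (1, 0, 0, 3)
    λ_6 → (1, 0, 1, 2)
    λ_7 → (1, 0, 1, 2)
    λ_8 → (5, 1, 0, 1)
    λ_9 → (6, 0, 1, 0)
    λ_10 → (0, 1, 1, 3)
    λ_11 → (5, 1, 0, 1)
    λ_12 → (5, 1, 0, 1)
    λ_13 → (1, 0, 0, 3)
    λ_14 → (6, 0, 1, 0)
    λ_15 → (6, 0, 1, 0)

Linkage partition of the 15 weights (5 classes, p=7):

[[1, 6, 7], [2, 9, 14, 15], [3, 5, 13], [4, 10], [8, 11, 12]]


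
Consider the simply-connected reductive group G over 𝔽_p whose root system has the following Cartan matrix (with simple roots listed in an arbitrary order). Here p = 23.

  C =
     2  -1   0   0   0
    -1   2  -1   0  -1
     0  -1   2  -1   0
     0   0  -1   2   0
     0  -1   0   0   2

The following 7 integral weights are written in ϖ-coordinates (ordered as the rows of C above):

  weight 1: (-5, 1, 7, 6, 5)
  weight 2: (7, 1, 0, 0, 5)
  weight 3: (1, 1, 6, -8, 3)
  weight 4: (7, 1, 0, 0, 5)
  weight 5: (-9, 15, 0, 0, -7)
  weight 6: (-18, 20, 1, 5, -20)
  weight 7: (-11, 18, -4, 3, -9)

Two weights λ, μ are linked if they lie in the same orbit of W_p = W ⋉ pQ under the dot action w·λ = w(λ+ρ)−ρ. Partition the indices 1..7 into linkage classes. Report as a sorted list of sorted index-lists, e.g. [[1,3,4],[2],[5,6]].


Type D_5, rank 5, |W|=1920; reorder rows/cols to standard.

λ_j+ρ reflected into Ā_23 (⟨·,θ^∨⟩≤23); 5-tuples as given:

  1: (2, 2, 0, 7, 4) · 2: (8, 2, 1, 1, 6) · 3: (2, 2, 0, 7, 4) · 4: (8, 2, 1, 1, 6) · 5: (8, 2, 1, 1, 6) · 6: (2, 2, 0, 7, 4) · 7: (8, 2, 1, 1, 6)

The 7 indices split into 2 linkage classes (same alcove rep ⇔ same W_23-dot-orbit):

[[1, 3, 6], [2, 4, 5, 7]]


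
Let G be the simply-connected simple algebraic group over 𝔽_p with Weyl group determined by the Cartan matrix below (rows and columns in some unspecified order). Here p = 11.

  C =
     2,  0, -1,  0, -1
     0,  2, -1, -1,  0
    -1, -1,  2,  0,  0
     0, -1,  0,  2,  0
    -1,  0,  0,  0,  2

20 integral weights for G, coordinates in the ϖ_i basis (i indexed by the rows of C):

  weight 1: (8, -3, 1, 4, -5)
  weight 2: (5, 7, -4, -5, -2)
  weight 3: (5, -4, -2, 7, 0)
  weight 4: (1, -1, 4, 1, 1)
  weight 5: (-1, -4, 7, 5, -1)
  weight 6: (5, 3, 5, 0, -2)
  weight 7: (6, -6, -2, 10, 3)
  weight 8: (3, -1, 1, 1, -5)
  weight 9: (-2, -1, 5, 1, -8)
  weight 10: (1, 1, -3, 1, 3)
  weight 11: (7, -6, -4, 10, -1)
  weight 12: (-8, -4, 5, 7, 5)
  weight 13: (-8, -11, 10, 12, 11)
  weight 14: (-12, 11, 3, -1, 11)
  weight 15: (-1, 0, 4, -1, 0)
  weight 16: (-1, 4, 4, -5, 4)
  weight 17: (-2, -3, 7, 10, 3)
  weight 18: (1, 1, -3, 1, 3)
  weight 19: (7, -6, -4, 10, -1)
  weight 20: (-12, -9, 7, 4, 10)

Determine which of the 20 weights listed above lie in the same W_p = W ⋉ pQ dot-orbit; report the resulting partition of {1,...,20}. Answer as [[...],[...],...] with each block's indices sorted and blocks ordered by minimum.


C ↔ A_5 under row/col permutation; |W(A_5)| = 720.

W_11-reps of the 20 weights in Ā_11 (same 5-coord order as C):

  [1] (5, 2, 0, 0, 1) · [2] (2, 1, 3, 4, 1) · [3] (2, 1, 3, 4, 1) · [4] (2, 0, 5, 2, 2) · [5] (0, 3, 5, 3, 0) · [6] (0, 1, 5, 0, 1) · [7] (0, 1, 5, 0, 1) · [8] (0, 0, 2, 2, 4) · [9] (5, 2, 0, 0, 1) · [10] (0, 0, 2, 2, 4) · [11] (0, 3, 5, 3, 0) · [12] (2, 1, 3, 4, 1) · [13] (2, 1, 3, 4, 1) · [14] (0, 1, 5, 0, 1) · [15] (0, 1, 5, 0, 1) · [16] (0, 1, 5, 0, 1) · [17] (5, 2, 0, 0, 1) · [18] (0, 0, 2, 2, 4) · [19] (0, 3, 5, 3, 0) · [20] (0, 3, 5, 3, 0)

Partition of {1..20} into 6 W_11-dot-orbits:

[[1, 9, 17], [2, 3, 12, 13], [4], [5, 11, 19, 20], [6, 7, 14, 15, 16], [8, 10, 18]]


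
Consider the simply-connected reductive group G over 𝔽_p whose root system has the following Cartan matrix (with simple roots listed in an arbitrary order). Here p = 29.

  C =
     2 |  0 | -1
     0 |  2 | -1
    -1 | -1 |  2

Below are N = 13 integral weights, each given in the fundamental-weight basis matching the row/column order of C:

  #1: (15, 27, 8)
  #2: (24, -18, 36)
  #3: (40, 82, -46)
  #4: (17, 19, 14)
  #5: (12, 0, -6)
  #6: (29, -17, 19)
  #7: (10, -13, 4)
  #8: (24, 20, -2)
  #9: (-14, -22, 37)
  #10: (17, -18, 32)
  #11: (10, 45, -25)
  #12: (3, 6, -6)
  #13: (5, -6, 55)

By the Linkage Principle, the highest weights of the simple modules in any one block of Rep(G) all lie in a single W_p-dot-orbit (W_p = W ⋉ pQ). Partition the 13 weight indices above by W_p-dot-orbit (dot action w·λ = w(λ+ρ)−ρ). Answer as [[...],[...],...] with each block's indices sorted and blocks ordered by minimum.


C ↔ A_3 under row/col permutation; |W(A_3)| = 24.

Alcove-folded reps (p=29, 13 weights, presented ϖ-order):

  λ_1 → (8, 4, 1)
  λ_2 → (4, 12, 4)
  λ_3 → (4, 12, 4)
  λ_4 → (6, 4, 5)
  λ_5 → (8, 4, 1)
  λ_6 → (8, 4, 1)
  λ_7 → (4, 5, 7)
  λ_8 → (8, 4, 1)
  λ_9 → (4, 12, 4)
  λ_10 → (4, 5, 7)
  λ_11 → (4, 5, 7)
  λ_12 → (1, 2, 4)
  λ_13 → (1, 2, 4)

The 13 indices split into 5 linkage classes (same alcove rep ⇔ same W_29-dot-orbit):

[[1, 5, 6, 8], [2, 3, 9], [4], [7, 10, 11], [12, 13]]


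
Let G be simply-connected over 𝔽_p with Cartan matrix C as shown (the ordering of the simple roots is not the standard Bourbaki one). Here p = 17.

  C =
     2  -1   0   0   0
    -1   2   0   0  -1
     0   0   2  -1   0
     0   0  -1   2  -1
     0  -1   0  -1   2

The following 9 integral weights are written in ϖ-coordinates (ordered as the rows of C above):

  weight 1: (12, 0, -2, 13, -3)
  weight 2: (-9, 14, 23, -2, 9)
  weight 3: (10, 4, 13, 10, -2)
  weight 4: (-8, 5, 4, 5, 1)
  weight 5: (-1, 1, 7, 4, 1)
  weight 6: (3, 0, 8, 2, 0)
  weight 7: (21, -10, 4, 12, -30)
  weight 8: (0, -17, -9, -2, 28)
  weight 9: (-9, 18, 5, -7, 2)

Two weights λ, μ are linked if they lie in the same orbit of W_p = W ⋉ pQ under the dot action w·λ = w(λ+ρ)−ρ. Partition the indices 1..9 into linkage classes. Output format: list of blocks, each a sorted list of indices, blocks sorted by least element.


Cartan matrix: type A_5 (|W|=720); un-permuting the 5 rows.

Alcove-folded reps (p=17, 9 weights, presented ϖ-order):

  [1] (3, 1, 8, 3, 1)
  [2] (1, 2, 0, 1, 7)
  [3] (4, 1, 3, 6, 1)
  [4] (4, 1, 3, 6, 1)
  [5] (0, 2, 8, 5, 2)
  [6] (3, 1, 8, 3, 1)
  [7] (3, 1, 8, 3, 1)
  [8] (3, 1, 8, 3, 1)
  [9] (3, 8, 3, 2, 1)

The 9 indices split into 5 linkage classes (same alcove rep ⇔ same W_17-dot-orbit):

[[1, 6, 7, 8], [2], [3, 4], [5], [9]]


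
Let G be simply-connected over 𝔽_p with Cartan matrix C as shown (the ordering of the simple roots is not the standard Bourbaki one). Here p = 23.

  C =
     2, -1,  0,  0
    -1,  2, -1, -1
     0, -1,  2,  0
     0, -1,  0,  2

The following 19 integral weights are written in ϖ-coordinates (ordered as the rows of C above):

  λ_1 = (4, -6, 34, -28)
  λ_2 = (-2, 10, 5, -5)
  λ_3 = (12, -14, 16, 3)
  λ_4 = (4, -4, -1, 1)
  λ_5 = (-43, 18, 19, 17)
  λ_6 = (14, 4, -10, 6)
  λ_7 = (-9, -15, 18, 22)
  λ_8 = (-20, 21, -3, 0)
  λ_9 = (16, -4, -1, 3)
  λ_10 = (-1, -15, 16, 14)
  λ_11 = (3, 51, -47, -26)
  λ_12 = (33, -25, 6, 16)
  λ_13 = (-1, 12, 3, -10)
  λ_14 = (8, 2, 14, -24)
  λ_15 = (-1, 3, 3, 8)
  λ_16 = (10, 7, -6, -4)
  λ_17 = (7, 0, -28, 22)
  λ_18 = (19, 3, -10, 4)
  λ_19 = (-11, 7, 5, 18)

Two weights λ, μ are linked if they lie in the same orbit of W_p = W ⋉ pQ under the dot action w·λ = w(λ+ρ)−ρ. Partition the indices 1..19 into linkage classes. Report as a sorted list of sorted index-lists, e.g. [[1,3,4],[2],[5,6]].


Type D_4, rank 4, |W|=192; reorder rows/cols to standard.

Alcove-folded reps (p=23, 19 weights, presented ϖ-order):

  [1] (11, 0, 5, 3)
  [2] (1, 6, 6, 4)
  [3] (0, 4, 4, 9)
  [4] (1, 1, 2, 0)
  [5] (11, 0, 5, 3)
  [6] (11, 0, 5, 3)
  [7] (14, 0, 3, 1)
  [8] (19, 0, 2, 1)
  [9] (14, 0, 3, 1)
  [10] (14, 0, 3, 1)
  [11] (0, 4, 4, 9)
  [12] (1, 6, 6, 4)
  [13] (0, 4, 4, 9)
  [14] (11, 0, 5, 3)
  [15] (0, 4, 4, 9)
  [16] (11, 0, 5, 3)
  [17] (14, 0, 3, 1)
  [18] (14, 0, 3, 1)
  [19] (0, 4, 4, 9)

Partition of {1..19} into 6 W_23-dot-orbits:

[[1, 5, 6, 14, 16], [2, 12], [3, 11, 13, 15, 19], [4], [7, 9, 10, 17, 18], [8]]


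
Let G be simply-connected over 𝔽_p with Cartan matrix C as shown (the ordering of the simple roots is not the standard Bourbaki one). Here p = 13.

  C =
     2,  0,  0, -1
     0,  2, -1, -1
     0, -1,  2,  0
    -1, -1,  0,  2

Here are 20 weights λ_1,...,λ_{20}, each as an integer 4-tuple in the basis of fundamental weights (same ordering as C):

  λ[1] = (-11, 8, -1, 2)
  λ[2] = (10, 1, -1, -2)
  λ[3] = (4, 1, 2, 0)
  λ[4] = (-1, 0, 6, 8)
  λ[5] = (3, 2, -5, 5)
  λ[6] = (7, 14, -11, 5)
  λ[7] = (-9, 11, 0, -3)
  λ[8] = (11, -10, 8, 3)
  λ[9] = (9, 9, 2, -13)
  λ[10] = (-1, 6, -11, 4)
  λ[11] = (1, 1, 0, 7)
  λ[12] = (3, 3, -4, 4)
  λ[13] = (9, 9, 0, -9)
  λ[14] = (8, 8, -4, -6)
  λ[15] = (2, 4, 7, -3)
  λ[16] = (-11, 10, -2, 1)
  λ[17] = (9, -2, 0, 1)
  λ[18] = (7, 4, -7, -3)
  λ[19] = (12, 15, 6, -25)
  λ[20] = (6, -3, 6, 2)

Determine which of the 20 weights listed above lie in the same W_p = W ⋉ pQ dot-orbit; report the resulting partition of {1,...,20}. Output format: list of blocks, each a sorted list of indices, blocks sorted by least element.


C ↔ A_4 under row/col permutation; |W(A_4)| = 120.

Ā_13 reps of the 20 weights (A_4, coords as presented):

  λ_1+ρ ↦ (3, 2, 0, 7)
  λ_2+ρ ↦ (10, 1, 0, 1)
  λ_3+ρ ↦ (5, 2, 3, 1)
  λ_4+ρ ↦ (4, 1, 3, 5)
  λ_5+ρ ↦ (4, 1, 3, 5)
  λ_6+ρ ↦ (5, 2, 3, 1)
  λ_7+ρ ↦ (2, 2, 1, 8)
  λ_8+ρ ↦ (4, 1, 3, 5)
  λ_9+ρ ↦ (2, 2, 1, 8)
  λ_10+ρ ↦ (0, 3, 7, 2)
  λ_11+ρ ↦ (2, 2, 1, 8)
  λ_12+ρ ↦ (4, 1, 3, 5)
  λ_13+ρ ↦ (2, 2, 1, 8)
  λ_14+ρ ↦ (4, 1, 3, 5)
  λ_15+ρ ↦ (0, 3, 7, 2)
  λ_16+ρ ↦ (2, 2, 1, 8)
  λ_17+ρ ↦ (10, 1, 0, 1)
  λ_18+ρ ↦ (5, 2, 3, 1)
  λ_19+ρ ↦ (0, 3, 7, 2)
  λ_20+ρ ↦ (5, 2, 3, 1)

Partition of {1..20} into 6 W_13-dot-orbits:

[[1], [2, 17], [3, 6, 18, 20], [4, 5, 8, 12, 14], [7, 9, 11, 13, 16], [10, 15, 19]]
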